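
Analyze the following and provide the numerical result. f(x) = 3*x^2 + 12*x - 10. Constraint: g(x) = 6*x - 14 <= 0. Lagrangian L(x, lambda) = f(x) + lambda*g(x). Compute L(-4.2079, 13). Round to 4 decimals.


Step 1: Evaluate f(x).
f(-4.2079) = 3*(-4.2079)^2 + 12*(-4.2079) - 10 = -7.3755
Step 2: Evaluate g(x).
g(-4.2079) = 6*-4.2079 - 14 = -39.2474
Step 3: Compute Lagrangian.
L = -7.3755 + 13*-39.2474 = -517.5917


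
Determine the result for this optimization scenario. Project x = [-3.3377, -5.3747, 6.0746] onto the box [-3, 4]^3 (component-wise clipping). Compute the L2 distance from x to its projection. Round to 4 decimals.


Project each component onto [-3, 4].
clip(-3.3377) = -3.0, clip(-5.3747) = -3.0, clip(6.0746) = 4.0
Projection = [-3.0, -3.0, 4.0]
Squared diffs: [0.114, 5.6392, 4.304]
Distance = sqrt(10.0572) = 3.1713


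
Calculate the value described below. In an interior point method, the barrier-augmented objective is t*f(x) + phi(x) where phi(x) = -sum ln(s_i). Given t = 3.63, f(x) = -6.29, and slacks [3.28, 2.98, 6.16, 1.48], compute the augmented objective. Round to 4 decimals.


Step 1: Compute log-barrier.
ln values: [1.1878, 1.0919, 1.8181, 0.392]
phi = -(1.1878 + 1.0919 + 1.8181 + 0.392) = -4.4899
Step 2: Compute augmented objective.
t*f(x) = 3.63*-6.29 = -22.8327
Total = -22.8327 - 4.4899 = -27.3226


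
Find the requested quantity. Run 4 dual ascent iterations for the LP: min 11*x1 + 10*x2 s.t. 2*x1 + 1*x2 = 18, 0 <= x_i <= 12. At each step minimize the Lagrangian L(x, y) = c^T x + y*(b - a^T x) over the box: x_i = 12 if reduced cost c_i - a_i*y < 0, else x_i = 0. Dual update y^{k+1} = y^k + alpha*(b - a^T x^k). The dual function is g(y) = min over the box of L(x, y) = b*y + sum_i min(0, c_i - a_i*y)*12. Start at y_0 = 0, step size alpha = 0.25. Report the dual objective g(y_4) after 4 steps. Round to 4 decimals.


Dual ascent for LP: min 11*x1 + 10*x2, 2*x1 + 1*x2 = 18, 0 <= x_i <= 12
Step 1: y^k = 0.0, reduced costs: (11.0, 10.0)
  x^k = (0.0, 0.0), subgradient = b - a^T x = 18.0
  y^{k+1} = 0.0 + 0.25*18.0 = 4.5
Step 2: y^k = 4.5, reduced costs: (2.0, 5.5)
  x^k = (0.0, 0.0), subgradient = b - a^T x = 18.0
  y^{k+1} = 4.5 + 0.25*18.0 = 9.0
Step 3: y^k = 9.0, reduced costs: (-7.0, 1.0)
  x^k = (12.0, 0.0), subgradient = b - a^T x = -6.0
  y^{k+1} = 9.0 + 0.25*-6.0 = 7.5
Step 4: y^k = 7.5, reduced costs: (-4.0, 2.5)
  x^k = (12.0, 0.0), subgradient = b - a^T x = -6.0
  y^{k+1} = 7.5 + 0.25*-6.0 = 6.0
Dual objective at y_4 = 6.0: reduced costs (-1.0, 4.0), box minimizer x = (12.0, 0.0)
g(y_4) = b*y + (c1 - a1*y)*x1 + (c2 - a2*y)*x2 = 18*6.0 + (-1.0)*12.0 + 4.0*0.0 = 108.0 - 12.0 + 0.0 = 96.0


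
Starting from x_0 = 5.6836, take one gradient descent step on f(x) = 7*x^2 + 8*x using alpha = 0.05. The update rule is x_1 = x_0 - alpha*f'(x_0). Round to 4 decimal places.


We compute the gradient at x_0 and apply the update.
f'(x) = 14*x + 8
f'(5.6836) = 14*5.6836 + 8 = 87.5704
x_1 = 5.6836 - 0.05*87.5704 = 1.3051


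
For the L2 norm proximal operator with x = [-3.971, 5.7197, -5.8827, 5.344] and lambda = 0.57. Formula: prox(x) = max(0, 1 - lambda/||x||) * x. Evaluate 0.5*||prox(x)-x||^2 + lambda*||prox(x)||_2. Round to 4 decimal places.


Step 1: Compute ||x||.
||x|| = 10.5664
Step 2: Compute scaling factor.
scale = max(0, 1 - 0.57/10.5664) = 0.9461
Step 3: prox(x) = [-3.7568, 5.4112, -5.5654, 5.0557]
||prox(x)|| = 9.9964
Step 4: Proximal objective.
0.5*||prox-x||^2 = 0.1625
lambda*||prox|| = 5.6979
Total = 5.8604


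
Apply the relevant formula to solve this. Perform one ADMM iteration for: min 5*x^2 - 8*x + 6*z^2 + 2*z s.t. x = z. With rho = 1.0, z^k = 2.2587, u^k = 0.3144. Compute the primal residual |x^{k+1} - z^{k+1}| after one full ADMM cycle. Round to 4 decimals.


ADMM iteration with rho = 1.0, z^k = 2.2587, u^k = 0.3144
Step 1: x-update.
Minimize 5*x^2 - 8*x + (1.0/2)*(x - 2.2587 + 0.3144)^2
FOC: (2*5 + 1.0)*x = 8 + 1.0*(2.2587 - 0.3144)
x^{k+1} = 0.904
Step 2: z-update.
Minimize 6*z^2 + 2*z + (1.0/2)*(0.904 - z + 0.3144)^2
FOC: (2*6 + 1.0)*z = -2 + 1.0*(0.904 + 0.3144)
z^{k+1} = -0.0601
Step 3: u-update.
u^{k+1} = 0.3144 + 0.904 + 0.0601 = 1.2785
Step 4: Primal residual = |0.904 + 0.0601| = 0.9641


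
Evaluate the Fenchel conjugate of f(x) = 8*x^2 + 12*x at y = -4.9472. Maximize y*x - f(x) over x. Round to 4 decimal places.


f*(y) = sup_x {y*x - a*x^2 - b*x} = sup_x {(y-b)*x - a*x^2}
FOC: (y - b) - 2a*x = 0 => x* = (y - b)/(2a)
x* = (-4.9472 - 12)/(2*8) = -1.0592
f*(-4.9472) = (y-b)^2/(4a) = (-4.9472 - 12)^2/(4*8)
= 287.2076/32 = 8.9752


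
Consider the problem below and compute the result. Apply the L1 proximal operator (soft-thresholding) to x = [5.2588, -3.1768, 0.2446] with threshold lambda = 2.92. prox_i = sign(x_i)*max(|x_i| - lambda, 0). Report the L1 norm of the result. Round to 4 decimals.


Soft-thresholding with lambda = 2.92:
prox(5.2588) = sign(5.2588)*max(|5.2588| - 2.92, 0) = 2.3388
prox(-3.1768) = sign(-3.1768)*max(|-3.1768| - 2.92, 0) = -0.2568
prox(0.2446) = sign(0.2446)*max(|0.2446| - 2.92, 0) = 0.0
prox(x) = [2.3388, -0.2568, 0.0]
||prox(x)||_1 = 2.3388 + 0.2568 + 0.0 = 2.5956


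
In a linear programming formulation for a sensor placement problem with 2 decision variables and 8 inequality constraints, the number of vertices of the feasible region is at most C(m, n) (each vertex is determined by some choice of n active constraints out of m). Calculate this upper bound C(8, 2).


Each vertex corresponds to some choice of n active constraints out of m, so the number of vertices is at most C(m, n) = m! / (n!(m-n)!).
m = 8, n = 2
Numerator: 8 * 7
Denominator: 2! = 2
C(8, 2) = 28


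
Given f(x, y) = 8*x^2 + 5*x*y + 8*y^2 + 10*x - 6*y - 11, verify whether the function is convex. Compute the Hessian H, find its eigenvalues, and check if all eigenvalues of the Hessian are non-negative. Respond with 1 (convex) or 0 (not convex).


The Hessian of f(x,y) = 8*x^2 + 5*x*y + 8*y^2 + 10*x - 6*y - 11 is:
H = [[16, 5], [5, 16]]
Trace = 16 + 16 = 32
Determinant = 16*16 - (5)^2 = 231
Discriminant = (32)^2 - 4*231 = 100.0
Eigenvalues: lambda_1 = 11.0, lambda_2 = 21.0
The function is convex.

1


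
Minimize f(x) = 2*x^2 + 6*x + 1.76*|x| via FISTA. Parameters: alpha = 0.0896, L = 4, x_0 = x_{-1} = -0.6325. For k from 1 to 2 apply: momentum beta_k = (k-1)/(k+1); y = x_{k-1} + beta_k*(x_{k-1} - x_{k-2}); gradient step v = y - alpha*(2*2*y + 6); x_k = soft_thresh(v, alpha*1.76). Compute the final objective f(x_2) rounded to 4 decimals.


FISTA on f(x) = 2*x^2 + 6*x + 1.76*|x|
L = 4, alpha = 0.0896
Iteration 1: beta = 0.0, y = -0.6325 + 0.0*(-0.6325 + 0.6325) = -0.6325
  grad(y) = 3.47, v = y - alpha*grad = -0.9434
  prox(v) = soft_thresh(-0.9434, 0.1577) = -0.7857
Iteration 2: beta = 0.3333, y = -0.7857 + 0.3333*(-0.7857 + 0.6325) = -0.8368
  grad(y) = 2.6528, v = y - alpha*grad = -1.0745
  prox(v) = soft_thresh(-1.0745, 0.1577) = -0.9168
f(x_2) = 2*(-0.9168)^2 + 6*(-0.9168) + 1.76*|-0.9168| = -2.2062


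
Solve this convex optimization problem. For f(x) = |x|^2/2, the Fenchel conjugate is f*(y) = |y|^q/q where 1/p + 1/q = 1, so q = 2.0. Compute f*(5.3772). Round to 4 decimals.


The conjugate exponent q satisfies 1/p + 1/q = 1.
p = 2, so q = 2/(2 - 1) = 2.0
|y|^q = 5.3772^2.0 = 28.9143
f*(5.3772) = 28.9143 / 2.0 = 14.4571


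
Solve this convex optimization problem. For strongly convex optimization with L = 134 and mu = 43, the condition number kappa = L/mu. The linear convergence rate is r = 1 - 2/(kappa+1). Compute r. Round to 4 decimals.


Step 1: Compute the condition number.
kappa = L/mu = 134/43 = 3.1163
Step 2: Compute the convergence rate.
r = 1 - 2/(kappa + 1) = 1 - 2*mu/(L + mu) = (L - mu)/(L + mu) = 91/177 = 0.5141


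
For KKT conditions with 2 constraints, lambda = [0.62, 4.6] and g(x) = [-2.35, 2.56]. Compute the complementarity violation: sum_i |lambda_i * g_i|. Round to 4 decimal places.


KKT complementary slackness check:
lambda_1 * g_1 = 0.62 * -2.35 = -1.457
lambda_2 * g_2 = 4.6 * 2.56 = 11.776
Total violation = 1.457 + 11.776 = 13.233


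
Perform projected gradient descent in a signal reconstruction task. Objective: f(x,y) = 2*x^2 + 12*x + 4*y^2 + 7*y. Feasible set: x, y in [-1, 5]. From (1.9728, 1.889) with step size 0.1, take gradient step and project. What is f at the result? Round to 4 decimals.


Step 1: Compute gradient at (1.9728, 1.889).
grad_x = 2*2*1.9728 + 12 = 19.8912
grad_y = 2*4*1.889 + 7 = 22.112
Step 2: Gradient step.
x_raw = 1.9728 - 0.1*19.8912 = -0.0163
y_raw = 1.889 - 0.1*22.112 = -0.3222
Step 3: Project onto [-1, 5].
x_proj = clip(-0.0163) = -0.0163
y_proj = clip(-0.3222) = -0.3222
Step 4: Evaluate f.
f(-0.0163, -0.3222) = -2.0355


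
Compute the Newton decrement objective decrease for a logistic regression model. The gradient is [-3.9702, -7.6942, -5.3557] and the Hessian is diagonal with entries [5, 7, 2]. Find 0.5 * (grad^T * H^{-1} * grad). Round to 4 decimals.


Step 1: H is diagonal, so H^(-1) * g = [-0.794, -1.0992, -2.6779].
Step 2: g^T H^(-1) g = sum_i g_i^2 / H_ii
  = (-3.9702)^2/5 + (-7.6942)^2/7 + (-5.3557)^2/2
  = 3.1525 + 8.4572 + 14.3418 = 25.9515
Step 3: Objective decrease = 0.5 * g^T H^(-1) g = 12.9758


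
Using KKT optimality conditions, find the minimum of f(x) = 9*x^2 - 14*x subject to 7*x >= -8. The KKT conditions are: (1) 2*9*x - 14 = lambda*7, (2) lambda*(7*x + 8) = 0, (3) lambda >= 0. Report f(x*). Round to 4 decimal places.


Step 1: Try lambda = 0 (constraint inactive).
Stationarity: 2*9*x - 14 = 0
x* = 14/(2*9) = 7/9 = 0.7778 (rounded; the exact value 7/9 is used below)
Check constraint: 7*0.7778 = 5.4446 >= -8 -- satisfied.
Step 2: Compute optimal value.
f(x*) = 9*(7/9)^2 - 14*(7/9) = -5.4444


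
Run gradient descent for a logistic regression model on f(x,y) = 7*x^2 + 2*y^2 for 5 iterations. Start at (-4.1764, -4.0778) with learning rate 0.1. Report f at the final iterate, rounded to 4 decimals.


Gradient descent on f(x,y) = 7*x^2 + 2*y^2.
Starting point: (-4.1764, -4.0778), alpha = 0.1
Step 1: grad_x = 2*7*-4.1764 = -58.4696, grad_y = 2*2*-4.0778 = -16.3112
  x_1 = -4.1764 - 0.1*-58.4696 = 1.6706
  y_1 = -4.0778 - 0.1*-16.3112 = -2.4467
Step 2: grad_x = 2*7*1.6706 = 23.3878, grad_y = 2*2*-2.4467 = -9.7867
  x_2 = 1.6706 - 0.1*23.3878 = -0.6682
  y_2 = -2.4467 - 0.1*-9.7867 = -1.468
Step 3: grad_x = 2*7*-0.6682 = -9.3551, grad_y = 2*2*-1.468 = -5.872
  x_3 = -0.6682 - 0.1*-9.3551 = 0.2673
  y_3 = -1.468 - 0.1*-5.872 = -0.8808
Step 4: grad_x = 2*7*0.2673 = 3.7421, grad_y = 2*2*-0.8808 = -3.5232
  x_4 = 0.2673 - 0.1*3.7421 = -0.1069
  y_4 = -0.8808 - 0.1*-3.5232 = -0.5285
Step 5: grad_x = 2*7*-0.1069 = -1.4968, grad_y = 2*2*-0.5285 = -2.1139
  x_5 = -0.1069 - 0.1*-1.4968 = 0.0428
  y_5 = -0.5285 - 0.1*-2.1139 = -0.3171
f(0.0428, -0.3171) = 7*0.0428^2 + 2*(-0.3171)^2 = 0.2139


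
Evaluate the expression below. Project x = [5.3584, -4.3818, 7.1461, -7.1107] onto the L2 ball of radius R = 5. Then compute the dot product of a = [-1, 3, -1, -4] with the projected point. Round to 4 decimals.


Step 1: Compute ||x|| (intermediates to 6 decimals).
||x|| = sqrt(5.3584^2 + (-4.3818)^2 + 7.1461^2 + (-7.1107)^2) = 12.228713
Step 2: Project.
Since ||x|| > R, scale = R/||x|| = 5/12.228713 = 0.408874, proj(x) = scale * x
proj(x) = [2.19091, -1.791604, 2.921854, -2.90738]
Step 3: Dot product.
a^T * proj(x) = -1*2.19091 + 3*(-1.791604) - 1*2.921854 - 4*(-2.90738) = 1.1419


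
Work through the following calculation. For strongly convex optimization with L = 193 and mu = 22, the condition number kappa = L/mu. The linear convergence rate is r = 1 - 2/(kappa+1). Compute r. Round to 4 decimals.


Step 1: Compute the condition number.
kappa = L/mu = 193/22 = 8.7727
Step 2: Compute the convergence rate.
r = 1 - 2/(kappa + 1) = 1 - 2*mu/(L + mu) = (L - mu)/(L + mu) = 171/215 = 0.7953


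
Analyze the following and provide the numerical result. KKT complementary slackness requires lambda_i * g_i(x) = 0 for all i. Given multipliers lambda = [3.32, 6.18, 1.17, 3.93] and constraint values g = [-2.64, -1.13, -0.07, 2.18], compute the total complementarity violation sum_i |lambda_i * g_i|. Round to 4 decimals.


KKT complementary slackness check:
lambda_1 * g_1 = 3.32 * -2.64 = -8.7648
lambda_2 * g_2 = 6.18 * -1.13 = -6.9834
lambda_3 * g_3 = 1.17 * -0.07 = -0.0819
lambda_4 * g_4 = 3.93 * 2.18 = 8.5674
Total violation = 8.7648 + 6.9834 + 0.0819 + 8.5674 = 24.3975


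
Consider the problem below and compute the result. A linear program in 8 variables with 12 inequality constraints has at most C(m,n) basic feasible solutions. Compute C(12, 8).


Each vertex corresponds to some choice of n active constraints out of m, so the number of vertices is at most C(m, n) = m! / (n!(m-n)!).
m = 12, n = 8
Numerator: 12 * 11 * 10 * 9 * 8 * 7 * 6 * 5
Denominator: 8! = 40320
C(12, 8) = 495


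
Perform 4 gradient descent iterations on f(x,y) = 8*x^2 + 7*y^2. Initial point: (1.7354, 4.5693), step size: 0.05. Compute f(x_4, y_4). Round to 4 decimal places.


Gradient descent on f(x,y) = 8*x^2 + 7*y^2.
Starting point: (1.7354, 4.5693), alpha = 0.05
Step 1: grad_x = 2*8*1.7354 = 27.7664, grad_y = 2*7*4.5693 = 63.9702
  x_1 = 1.7354 - 0.05*27.7664 = 0.3471
  y_1 = 4.5693 - 0.05*63.9702 = 1.3708
Step 2: grad_x = 2*8*0.3471 = 5.5533, grad_y = 2*7*1.3708 = 19.1911
  x_2 = 0.3471 - 0.05*5.5533 = 0.0694
  y_2 = 1.3708 - 0.05*19.1911 = 0.4112
Step 3: grad_x = 2*8*0.0694 = 1.1107, grad_y = 2*7*0.4112 = 5.7573
  x_3 = 0.0694 - 0.05*1.1107 = 0.0139
  y_3 = 0.4112 - 0.05*5.7573 = 0.1234
Step 4: grad_x = 2*8*0.0139 = 0.2221, grad_y = 2*7*0.1234 = 1.7272
  x_4 = 0.0139 - 0.05*0.2221 = 0.0028
  y_4 = 0.1234 - 0.05*1.7272 = 0.037
f(0.0028, 0.037) = 8*0.0028^2 + 7*0.037^2 = 0.0097


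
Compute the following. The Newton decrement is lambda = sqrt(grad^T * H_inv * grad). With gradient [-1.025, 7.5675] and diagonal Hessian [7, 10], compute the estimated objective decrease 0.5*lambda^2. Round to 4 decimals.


Step 1: H is diagonal, so H^(-1) * g = [-0.1464, 0.7568].
Step 2: g^T H^(-1) g = sum_i g_i^2 / H_ii
  = (-1.025)^2/7 + (7.5675)^2/10
  = 0.1501 + 5.7267 = 5.8768
Step 3: Objective decrease = 0.5 * g^T H^(-1) g = 2.9384


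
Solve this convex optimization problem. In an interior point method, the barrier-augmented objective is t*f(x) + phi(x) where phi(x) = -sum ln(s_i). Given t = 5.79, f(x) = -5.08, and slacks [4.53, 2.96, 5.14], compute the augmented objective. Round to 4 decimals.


Step 1: Compute log-barrier.
ln values: [1.5107, 1.0852, 1.6371]
phi = -(1.5107 + 1.0852 + 1.6371) = -4.233
Step 2: Compute augmented objective.
t*f(x) = 5.79*-5.08 = -29.4132
Total = -29.4132 - 4.233 = -33.6462


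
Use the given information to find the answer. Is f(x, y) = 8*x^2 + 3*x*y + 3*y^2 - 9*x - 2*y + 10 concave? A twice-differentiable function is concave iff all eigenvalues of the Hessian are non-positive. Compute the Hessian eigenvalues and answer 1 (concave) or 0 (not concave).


The Hessian of f(x,y) = 8*x^2 + 3*x*y + 3*y^2 - 9*x - 2*y + 10 is:
H = [[16, 3], [3, 6]]
Trace = 16 + 6 = 22
Determinant = 16*6 - (3)^2 = 87
Discriminant = (22)^2 - 4*87 = 136.0
Eigenvalues: lambda_1 = 5.169, lambda_2 = 16.831
The function is not concave.

0


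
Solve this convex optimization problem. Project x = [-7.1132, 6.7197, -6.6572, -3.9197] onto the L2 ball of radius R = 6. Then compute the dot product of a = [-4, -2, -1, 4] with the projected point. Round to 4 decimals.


Step 1: Compute ||x|| (intermediates to 6 decimals).
||x|| = sqrt((-7.1132)^2 + 6.7197^2 + (-6.6572)^2 + (-3.9197)^2) = 12.467331
Step 2: Project.
Since ||x|| > R, scale = R/||x|| = 6/12.467331 = 0.481258, proj(x) = scale * x
proj(x) = [-3.423284, 3.233909, -3.203831, -1.886387]
Step 3: Dot product.
a^T * proj(x) = -4*(-3.423284) - 2*3.233909 - 1*(-3.203831) + 4*(-1.886387) = 2.8836


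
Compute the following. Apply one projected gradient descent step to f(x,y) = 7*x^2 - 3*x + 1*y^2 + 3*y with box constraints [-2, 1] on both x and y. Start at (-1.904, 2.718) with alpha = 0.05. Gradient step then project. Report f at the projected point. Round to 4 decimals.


Step 1: Compute gradient at (-1.904, 2.718).
grad_x = 2*7*-1.904 - 3 = -29.656
grad_y = 2*1*2.718 + 3 = 8.436
Step 2: Gradient step.
x_raw = -1.904 - 0.05*-29.656 = -0.4212
y_raw = 2.718 - 0.05*8.436 = 2.2962
Step 3: Project onto [-2, 1].
x_proj = clip(-0.4212) = -0.4212
y_proj = clip(2.2962) = 1.0
Step 4: Evaluate f.
f(-0.4212, 1.0) = 6.5055


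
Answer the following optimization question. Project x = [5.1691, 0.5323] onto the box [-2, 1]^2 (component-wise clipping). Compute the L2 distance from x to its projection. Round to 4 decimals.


Project each component onto [-2, 1].
clip(5.1691) = 1.0, clip(0.5323) = 0.5323
Projection = [1.0, 0.5323]
Squared diffs: [17.3814, 0.0]
Distance = sqrt(17.3814) = 4.1691


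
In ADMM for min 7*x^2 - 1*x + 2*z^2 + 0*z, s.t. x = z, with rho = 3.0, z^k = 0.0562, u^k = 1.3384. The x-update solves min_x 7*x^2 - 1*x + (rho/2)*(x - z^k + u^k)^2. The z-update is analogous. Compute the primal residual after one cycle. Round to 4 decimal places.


ADMM iteration with rho = 3.0, z^k = 0.0562, u^k = 1.3384
Step 1: x-update.
Minimize 7*x^2 - 1*x + (3.0/2)*(x - 0.0562 + 1.3384)^2
FOC: (2*7 + 3.0)*x = 1 + 3.0*(0.0562 - 1.3384)
x^{k+1} = -0.1674
Step 2: z-update.
Minimize 2*z^2 + 0*z + (3.0/2)*(-0.1674 - z + 1.3384)^2
FOC: (2*2 + 3.0)*z = 0 + 3.0*(-0.1674 + 1.3384)
z^{k+1} = 0.5018
Step 3: u-update.
u^{k+1} = 1.3384 - 0.1674 - 0.5018 = 0.6691
Step 4: Primal residual = |-0.1674 - 0.5018| = 0.6693


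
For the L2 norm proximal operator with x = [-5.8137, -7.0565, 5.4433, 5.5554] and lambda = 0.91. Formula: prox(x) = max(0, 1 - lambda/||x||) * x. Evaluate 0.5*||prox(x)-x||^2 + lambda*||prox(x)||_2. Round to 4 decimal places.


Step 1: Compute ||x||.
||x|| = 12.0036
Step 2: Compute scaling factor.
scale = max(0, 1 - 0.91/12.0036) = 0.9242
Step 3: prox(x) = [-5.373, -6.5215, 5.0306, 5.1342]
||prox(x)|| = 11.0936
Step 4: Proximal objective.
0.5*||prox-x||^2 = 0.4141
lambda*||prox|| = 10.0952
Total = 10.5092


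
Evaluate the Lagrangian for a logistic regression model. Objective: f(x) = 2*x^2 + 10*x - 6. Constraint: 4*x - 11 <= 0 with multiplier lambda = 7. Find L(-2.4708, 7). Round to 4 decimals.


Step 1: Evaluate f(x).
f(-2.4708) = 2*(-2.4708)^2 + 10*(-2.4708) - 6 = -18.4983
Step 2: Evaluate g(x).
g(-2.4708) = 4*-2.4708 - 11 = -20.8832
Step 3: Compute Lagrangian.
L = -18.4983 + 7*-20.8832 = -164.6807


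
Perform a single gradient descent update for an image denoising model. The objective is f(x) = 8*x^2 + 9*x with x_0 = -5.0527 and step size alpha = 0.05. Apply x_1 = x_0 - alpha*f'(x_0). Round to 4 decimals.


We compute the gradient at x_0 and apply the update.
f'(x) = 16*x + 9
f'(-5.0527) = 16*-5.0527 + 9 = -71.8432
x_1 = -5.0527 - 0.05*-71.8432 = -1.4605


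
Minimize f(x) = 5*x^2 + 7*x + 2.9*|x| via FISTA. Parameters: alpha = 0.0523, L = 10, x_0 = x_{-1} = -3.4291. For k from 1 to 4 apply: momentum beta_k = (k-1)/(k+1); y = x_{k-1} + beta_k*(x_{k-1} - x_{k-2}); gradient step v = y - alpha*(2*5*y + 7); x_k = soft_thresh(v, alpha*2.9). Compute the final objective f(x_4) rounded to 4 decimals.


FISTA on f(x) = 5*x^2 + 7*x + 2.9*|x|
L = 10, alpha = 0.0523
Iteration 1: beta = 0.0, y = -3.4291 + 0.0*(-3.4291 + 3.4291) = -3.4291
  grad(y) = -27.291, v = y - alpha*grad = -2.0018
  prox(v) = soft_thresh(-2.0018, 0.1517) = -1.8501
Iteration 2: beta = 0.3333, y = -1.8501 + 0.3333*(-1.8501 + 3.4291) = -1.3238
  grad(y) = -6.2378, v = y - alpha*grad = -0.9975
  prox(v) = soft_thresh(-0.9975, 0.1517) = -0.8459
Iteration 3: beta = 0.5, y = -0.8459 + 0.5*(-0.8459 + 1.8501) = -0.3438
  grad(y) = 3.5625, v = y - alpha*grad = -0.5301
  prox(v) = soft_thresh(-0.5301, 0.1517) = -0.3784
Iteration 4: beta = 0.6, y = -0.3784 + 0.6*(-0.3784 + 0.8459) = -0.0979
  grad(y) = 6.0208, v = y - alpha*grad = -0.4128
  prox(v) = soft_thresh(-0.4128, 0.1517) = -0.2611
f(x_4) = 5*(-0.2611)^2 + 7*(-0.2611) + 2.9*|-0.2611| = -0.7297


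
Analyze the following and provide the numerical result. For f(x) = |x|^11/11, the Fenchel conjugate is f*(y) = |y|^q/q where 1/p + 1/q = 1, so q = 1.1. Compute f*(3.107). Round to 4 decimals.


The conjugate exponent q satisfies 1/p + 1/q = 1.
p = 11, so q = 11/(11 - 1) = 1.1
|y|^q = 3.107^1.1 = 3.48
f*(3.107) = 3.48 / 1.1 = 3.1636


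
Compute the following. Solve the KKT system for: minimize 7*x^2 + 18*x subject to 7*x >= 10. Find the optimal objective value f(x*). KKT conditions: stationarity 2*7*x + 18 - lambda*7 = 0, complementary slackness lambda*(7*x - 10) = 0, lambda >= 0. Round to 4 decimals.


Step 1: Try lambda = 0 (constraint inactive).
x_unc = -18/(2*7) = -1.2857
Check: 7*-1.2857 = -8.9999 < 10 -- violated!
Step 2: Constraint must be active: 7*x = 10
x* = 10/7 = 1.4286 (rounded; the exact value 10/7 is used below)
lambda = (2*7*(10/7) + 18)/7 = 5.4286
Step 3: Compute optimal value.
f(x*) = 7*(10/7)^2 + 18*(10/7) = 40.0


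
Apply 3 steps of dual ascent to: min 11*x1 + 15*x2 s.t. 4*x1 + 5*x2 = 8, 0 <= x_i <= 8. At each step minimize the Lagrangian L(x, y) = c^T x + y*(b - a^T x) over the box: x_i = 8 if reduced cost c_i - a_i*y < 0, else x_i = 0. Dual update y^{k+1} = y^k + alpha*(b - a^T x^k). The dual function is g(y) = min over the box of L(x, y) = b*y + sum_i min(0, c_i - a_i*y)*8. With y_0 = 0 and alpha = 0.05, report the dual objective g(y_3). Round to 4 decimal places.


Dual ascent for LP: min 11*x1 + 15*x2, 4*x1 + 5*x2 = 8, 0 <= x_i <= 8
Step 1: y^k = 0.0, reduced costs: (11.0, 15.0)
  x^k = (0.0, 0.0), subgradient = b - a^T x = 8.0
  y^{k+1} = 0.0 + 0.05*8.0 = 0.4
Step 2: y^k = 0.4, reduced costs: (9.4, 13.0)
  x^k = (0.0, 0.0), subgradient = b - a^T x = 8.0
  y^{k+1} = 0.4 + 0.05*8.0 = 0.8
Step 3: y^k = 0.8, reduced costs: (7.8, 11.0)
  x^k = (0.0, 0.0), subgradient = b - a^T x = 8.0
  y^{k+1} = 0.8 + 0.05*8.0 = 1.2
Dual objective at y_3 = 1.2: reduced costs (6.2, 9.0), box minimizer x = (0.0, 0.0)
g(y_3) = b*y + (c1 - a1*y)*x1 + (c2 - a2*y)*x2 = 8*1.2 + 6.2*0.0 + 9.0*0.0 = 9.6 + 0.0 + 0.0 = 9.6


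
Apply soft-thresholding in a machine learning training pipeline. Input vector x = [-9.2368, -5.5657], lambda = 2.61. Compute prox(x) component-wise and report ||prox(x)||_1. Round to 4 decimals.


Soft-thresholding with lambda = 2.61:
prox(-9.2368) = sign(-9.2368)*max(|-9.2368| - 2.61, 0) = -6.6268
prox(-5.5657) = sign(-5.5657)*max(|-5.5657| - 2.61, 0) = -2.9557
prox(x) = [-6.6268, -2.9557]
||prox(x)||_1 = 6.6268 + 2.9557 = 9.5825


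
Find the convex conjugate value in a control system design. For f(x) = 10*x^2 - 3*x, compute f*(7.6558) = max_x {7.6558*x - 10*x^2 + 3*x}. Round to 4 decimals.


f*(y) = sup_x {y*x - a*x^2 - b*x} = sup_x {(y-b)*x - a*x^2}
FOC: (y - b) - 2a*x = 0 => x* = (y - b)/(2a)
x* = (7.6558 + 3)/(2*10) = 0.5328
f*(7.6558) = (y-b)^2/(4a) = (7.6558 + 3)^2/(4*10)
= 113.5461/40 = 2.8387


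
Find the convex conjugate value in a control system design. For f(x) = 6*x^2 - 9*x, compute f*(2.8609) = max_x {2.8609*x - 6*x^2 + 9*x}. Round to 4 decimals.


f*(y) = sup_x {y*x - a*x^2 - b*x} = sup_x {(y-b)*x - a*x^2}
FOC: (y - b) - 2a*x = 0 => x* = (y - b)/(2a)
x* = (2.8609 + 9)/(2*6) = 0.9884
f*(2.8609) = (y-b)^2/(4a) = (2.8609 + 9)^2/(4*6)
= 140.6809/24 = 5.8617


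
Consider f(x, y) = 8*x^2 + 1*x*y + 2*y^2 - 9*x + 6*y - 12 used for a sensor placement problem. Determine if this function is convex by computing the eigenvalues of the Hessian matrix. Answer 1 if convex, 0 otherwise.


The Hessian of f(x,y) = 8*x^2 + 1*x*y + 2*y^2 - 9*x + 6*y - 12 is:
H = [[16, 1], [1, 4]]
Trace = 16 + 4 = 20
Determinant = 16*4 - (1)^2 = 63
Discriminant = (20)^2 - 4*63 = 148.0
Eigenvalues: lambda_1 = 3.9172, lambda_2 = 16.0828
The function is convex.

1


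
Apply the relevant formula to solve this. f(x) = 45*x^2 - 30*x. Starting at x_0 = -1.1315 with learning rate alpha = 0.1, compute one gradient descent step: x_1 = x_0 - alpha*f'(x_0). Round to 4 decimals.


We compute the gradient at x_0 and apply the update.
f'(x) = 90*x - 30
f'(-1.1315) = 90*-1.1315 - 30 = -131.835
x_1 = -1.1315 - 0.1*-131.835 = 12.052


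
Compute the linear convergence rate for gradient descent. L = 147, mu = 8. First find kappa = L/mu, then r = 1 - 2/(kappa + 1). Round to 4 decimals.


Step 1: Compute the condition number.
kappa = L/mu = 147/8 = 18.375
Step 2: Compute the convergence rate.
r = 1 - 2/(kappa + 1) = 1 - 2*mu/(L + mu) = (L - mu)/(L + mu) = 139/155 = 0.8968


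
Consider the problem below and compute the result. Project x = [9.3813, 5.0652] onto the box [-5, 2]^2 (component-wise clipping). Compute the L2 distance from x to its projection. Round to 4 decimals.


Project each component onto [-5, 2].
clip(9.3813) = 2.0, clip(5.0652) = 2.0
Projection = [2.0, 2.0]
Squared diffs: [54.4836, 9.3955]
Distance = sqrt(63.8791) = 7.9924


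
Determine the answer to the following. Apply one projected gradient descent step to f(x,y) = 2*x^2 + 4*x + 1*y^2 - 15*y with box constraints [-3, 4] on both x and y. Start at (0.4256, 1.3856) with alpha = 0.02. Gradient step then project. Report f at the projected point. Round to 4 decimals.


Step 1: Compute gradient at (0.4256, 1.3856).
grad_x = 2*2*0.4256 + 4 = 5.7024
grad_y = 2*1*1.3856 - 15 = -12.2288
Step 2: Gradient step.
x_raw = 0.4256 - 0.02*5.7024 = 0.3116
y_raw = 1.3856 - 0.02*-12.2288 = 1.6302
Step 3: Project onto [-3, 4].
x_proj = clip(0.3116) = 0.3116
y_proj = clip(1.6302) = 1.6302
Step 4: Evaluate f.
f(0.3116, 1.6302) = -20.3548


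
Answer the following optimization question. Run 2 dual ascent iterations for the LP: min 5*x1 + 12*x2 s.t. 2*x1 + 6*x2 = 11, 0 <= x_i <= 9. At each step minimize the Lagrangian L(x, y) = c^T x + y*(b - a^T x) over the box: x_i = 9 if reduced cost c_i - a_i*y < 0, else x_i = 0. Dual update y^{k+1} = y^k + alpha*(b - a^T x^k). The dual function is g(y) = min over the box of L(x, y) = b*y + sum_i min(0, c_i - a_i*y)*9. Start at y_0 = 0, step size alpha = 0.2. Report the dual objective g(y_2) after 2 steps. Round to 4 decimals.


Dual ascent for LP: min 5*x1 + 12*x2, 2*x1 + 6*x2 = 11, 0 <= x_i <= 9
Step 1: y^k = 0.0, reduced costs: (5.0, 12.0)
  x^k = (0.0, 0.0), subgradient = b - a^T x = 11.0
  y^{k+1} = 0.0 + 0.2*11.0 = 2.2
Step 2: y^k = 2.2, reduced costs: (0.6, -1.2)
  x^k = (0.0, 9.0), subgradient = b - a^T x = -43.0
  y^{k+1} = 2.2 + 0.2*-43.0 = -6.4
Dual objective at y_2 = -6.4: reduced costs (17.8, 50.4), box minimizer x = (0.0, 0.0)
g(y_2) = b*y + (c1 - a1*y)*x1 + (c2 - a2*y)*x2 = 11*(-6.4) + 17.8*0.0 + 50.4*0.0 = -70.4 + 0.0 + 0.0 = -70.4


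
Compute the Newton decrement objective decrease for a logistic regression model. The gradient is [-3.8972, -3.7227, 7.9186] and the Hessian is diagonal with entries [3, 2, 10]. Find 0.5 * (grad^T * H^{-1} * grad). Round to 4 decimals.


Step 1: H is diagonal, so H^(-1) * g = [-1.2991, -1.8614, 0.7919].
Step 2: g^T H^(-1) g = sum_i g_i^2 / H_ii
  = (-3.8972)^2/3 + (-3.7227)^2/2 + (7.9186)^2/10
  = 5.0627 + 6.9292 + 6.2704 = 18.2624
Step 3: Objective decrease = 0.5 * g^T H^(-1) g = 9.1312


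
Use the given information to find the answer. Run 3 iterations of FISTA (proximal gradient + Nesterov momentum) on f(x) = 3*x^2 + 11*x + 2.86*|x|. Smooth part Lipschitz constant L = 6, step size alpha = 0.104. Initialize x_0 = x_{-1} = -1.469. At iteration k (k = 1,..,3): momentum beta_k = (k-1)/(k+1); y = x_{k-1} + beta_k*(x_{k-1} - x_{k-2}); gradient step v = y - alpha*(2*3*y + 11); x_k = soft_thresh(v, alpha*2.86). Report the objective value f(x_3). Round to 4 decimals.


FISTA on f(x) = 3*x^2 + 11*x + 2.86*|x|
L = 6, alpha = 0.104
Iteration 1: beta = 0.0, y = -1.469 + 0.0*(-1.469 + 1.469) = -1.469
  grad(y) = 2.186, v = y - alpha*grad = -1.6963
  prox(v) = soft_thresh(-1.6963, 0.2974) = -1.3989
Iteration 2: beta = 0.3333, y = -1.3989 + 0.3333*(-1.3989 + 1.469) = -1.3755
  grad(y) = 2.7468, v = y - alpha*grad = -1.6612
  prox(v) = soft_thresh(-1.6612, 0.2974) = -1.3638
Iteration 3: beta = 0.5, y = -1.3638 + 0.5*(-1.3638 + 1.3989) = -1.3462
  grad(y) = 2.9228, v = y - alpha*grad = -1.6502
  prox(v) = soft_thresh(-1.6502, 0.2974) = -1.3527
f(x_3) = 3*(-1.3527)^2 + 11*(-1.3527) + 2.86*|-1.3527| = -5.5216


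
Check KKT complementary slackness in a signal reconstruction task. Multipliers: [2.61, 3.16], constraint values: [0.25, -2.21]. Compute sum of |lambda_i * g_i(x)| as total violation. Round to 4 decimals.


KKT complementary slackness check:
lambda_1 * g_1 = 2.61 * 0.25 = 0.6525
lambda_2 * g_2 = 3.16 * -2.21 = -6.9836
Total violation = 0.6525 + 6.9836 = 7.6361


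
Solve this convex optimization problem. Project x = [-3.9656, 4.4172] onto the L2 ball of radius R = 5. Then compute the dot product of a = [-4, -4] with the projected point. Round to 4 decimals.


Step 1: Compute ||x|| (intermediates to 6 decimals).
||x|| = sqrt((-3.9656)^2 + 4.4172^2) = 5.93613
Step 2: Project.
Since ||x|| > R, scale = R/||x|| = 5/5.93613 = 0.8423, proj(x) = scale * x
proj(x) = [-3.340225, 3.720608]
Step 3: Dot product.
a^T * proj(x) = -4*(-3.340225) - 4*3.720608 = -1.5215


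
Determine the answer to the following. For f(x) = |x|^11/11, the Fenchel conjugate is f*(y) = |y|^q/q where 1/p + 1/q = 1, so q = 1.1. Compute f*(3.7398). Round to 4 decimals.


The conjugate exponent q satisfies 1/p + 1/q = 1.
p = 11, so q = 11/(11 - 1) = 1.1
|y|^q = 3.7398^1.1 = 4.2671
f*(3.7398) = 4.2671 / 1.1 = 3.8792


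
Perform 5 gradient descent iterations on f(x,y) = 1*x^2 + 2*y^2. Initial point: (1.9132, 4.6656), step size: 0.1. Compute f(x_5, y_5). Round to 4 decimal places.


Gradient descent on f(x,y) = 1*x^2 + 2*y^2.
Starting point: (1.9132, 4.6656), alpha = 0.1
Step 1: grad_x = 2*1*1.9132 = 3.8264, grad_y = 2*2*4.6656 = 18.6624
  x_1 = 1.9132 - 0.1*3.8264 = 1.5306
  y_1 = 4.6656 - 0.1*18.6624 = 2.7994
Step 2: grad_x = 2*1*1.5306 = 3.0611, grad_y = 2*2*2.7994 = 11.1974
  x_2 = 1.5306 - 0.1*3.0611 = 1.2244
  y_2 = 2.7994 - 0.1*11.1974 = 1.6796
Step 3: grad_x = 2*1*1.2244 = 2.4489, grad_y = 2*2*1.6796 = 6.7185
  x_3 = 1.2244 - 0.1*2.4489 = 0.9796
  y_3 = 1.6796 - 0.1*6.7185 = 1.0078
Step 4: grad_x = 2*1*0.9796 = 1.9591, grad_y = 2*2*1.0078 = 4.0311
  x_4 = 0.9796 - 0.1*1.9591 = 0.7836
  y_4 = 1.0078 - 0.1*4.0311 = 0.6047
Step 5: grad_x = 2*1*0.7836 = 1.5673, grad_y = 2*2*0.6047 = 2.4186
  x_5 = 0.7836 - 0.1*1.5673 = 0.6269
  y_5 = 0.6047 - 0.1*2.4186 = 0.3628
f(0.6269, 0.3628) = 1*0.6269^2 + 2*0.3628^2 = 0.6563


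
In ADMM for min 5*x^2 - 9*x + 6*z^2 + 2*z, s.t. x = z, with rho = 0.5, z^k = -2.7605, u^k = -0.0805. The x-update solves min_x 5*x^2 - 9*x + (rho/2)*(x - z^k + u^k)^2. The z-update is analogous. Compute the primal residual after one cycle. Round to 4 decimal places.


ADMM iteration with rho = 0.5, z^k = -2.7605, u^k = -0.0805
Step 1: x-update.
Minimize 5*x^2 - 9*x + (0.5/2)*(x + 2.7605 - 0.0805)^2
FOC: (2*5 + 0.5)*x = 9 + 0.5*(-2.7605 + 0.0805)
x^{k+1} = 0.7295
Step 2: z-update.
Minimize 6*z^2 + 2*z + (0.5/2)*(0.7295 - z - 0.0805)^2
FOC: (2*6 + 0.5)*z = -2 + 0.5*(0.7295 - 0.0805)
z^{k+1} = -0.134
Step 3: u-update.
u^{k+1} = -0.0805 + 0.7295 + 0.134 = 0.7831
Step 4: Primal residual = |0.7295 + 0.134| = 0.8636


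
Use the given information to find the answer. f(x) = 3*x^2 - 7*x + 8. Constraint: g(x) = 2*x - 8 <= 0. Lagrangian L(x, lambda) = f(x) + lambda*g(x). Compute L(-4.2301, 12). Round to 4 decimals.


Step 1: Evaluate f(x).
f(-4.2301) = 3*(-4.2301)^2 - 7*(-4.2301) + 8 = 91.2919
Step 2: Evaluate g(x).
g(-4.2301) = 2*-4.2301 - 8 = -16.4602
Step 3: Compute Lagrangian.
L = 91.2919 + 12*-16.4602 = -106.2305


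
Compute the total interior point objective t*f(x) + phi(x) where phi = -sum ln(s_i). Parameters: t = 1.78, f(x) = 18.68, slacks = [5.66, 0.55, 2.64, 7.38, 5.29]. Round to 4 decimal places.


Step 1: Compute log-barrier.
ln values: [1.7334, -0.5978, 0.9708, 1.9988, 1.6658]
phi = -(1.7334 - 0.5978 + 0.9708 + 1.9988 + 1.6658) = -5.771
Step 2: Compute augmented objective.
t*f(x) = 1.78*18.68 = 33.2504
Total = 33.2504 - 5.771 = 27.4794


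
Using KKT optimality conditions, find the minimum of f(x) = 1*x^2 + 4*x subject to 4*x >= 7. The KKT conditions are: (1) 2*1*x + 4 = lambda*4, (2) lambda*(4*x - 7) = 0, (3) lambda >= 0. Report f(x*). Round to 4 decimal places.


Step 1: Try lambda = 0 (constraint inactive).
x_unc = -4/(2*1) = -2.0
Check: 4*-2.0 = -8.0 < 7 -- violated!
Step 2: Constraint must be active: 4*x = 7
x* = 7/4 = 1.75
lambda = (2*1*1.75 + 4)/4 = 1.875
Step 3: Compute optimal value.
f(x*) = 1*1.75^2 + 4*1.75 = 10.0625


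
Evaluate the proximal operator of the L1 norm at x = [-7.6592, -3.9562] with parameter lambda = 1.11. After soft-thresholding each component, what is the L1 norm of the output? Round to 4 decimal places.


Soft-thresholding with lambda = 1.11:
prox(-7.6592) = sign(-7.6592)*max(|-7.6592| - 1.11, 0) = -6.5492
prox(-3.9562) = sign(-3.9562)*max(|-3.9562| - 1.11, 0) = -2.8462
prox(x) = [-6.5492, -2.8462]
||prox(x)||_1 = 6.5492 + 2.8462 = 9.3954


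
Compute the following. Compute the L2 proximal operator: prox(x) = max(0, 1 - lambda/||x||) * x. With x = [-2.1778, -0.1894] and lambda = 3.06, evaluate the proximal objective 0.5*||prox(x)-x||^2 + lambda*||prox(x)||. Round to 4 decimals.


Step 1: Compute ||x||.
||x|| = 2.186
Step 2: Compute scaling factor.
scale = max(0, 1 - 3.06/2.186) = 0.0
Step 3: prox(x) = [-0.0, -0.0]
||prox(x)|| = 0.0
Step 4: Proximal objective.
0.5*||prox-x||^2 = 2.3893
lambda*||prox|| = 0.0
Total = 2.3893


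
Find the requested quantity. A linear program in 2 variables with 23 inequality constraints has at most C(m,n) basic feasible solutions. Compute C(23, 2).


Each vertex corresponds to some choice of n active constraints out of m, so the number of vertices is at most C(m, n) = m! / (n!(m-n)!).
m = 23, n = 2
Numerator: 23 * 22
Denominator: 2! = 2
C(23, 2) = 253


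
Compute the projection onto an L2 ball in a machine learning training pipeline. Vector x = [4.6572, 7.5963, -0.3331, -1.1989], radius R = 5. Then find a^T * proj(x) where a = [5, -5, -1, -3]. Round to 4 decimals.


Step 1: Compute ||x|| (intermediates to 6 decimals).
||x|| = sqrt(4.6572^2 + 7.5963^2 + (-0.3331)^2 + (-1.1989)^2) = 8.996755
Step 2: Project.
Since ||x|| > R, scale = R/||x|| = 5/8.996755 = 0.555756, proj(x) = scale * x
proj(x) = [2.588267, 4.221689, -0.185122, -0.666296]
Step 3: Dot product.
a^T * proj(x) = 5*2.588267 - 5*4.221689 - 1*(-0.185122) - 3*(-0.666296) = -5.9831


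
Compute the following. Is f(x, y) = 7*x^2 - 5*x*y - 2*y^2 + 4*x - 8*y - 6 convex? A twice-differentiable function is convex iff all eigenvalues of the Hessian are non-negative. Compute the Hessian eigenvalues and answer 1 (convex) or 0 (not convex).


The Hessian of f(x,y) = 7*x^2 - 5*x*y - 2*y^2 + 4*x - 8*y - 6 is:
H = [[14, -5], [-5, -4]]
Trace = 14 - 4 = 10
Determinant = 14*-4 - (-5)^2 = -81
Discriminant = (10)^2 - 4*-81 = 424.0
Eigenvalues: lambda_1 = -5.2956, lambda_2 = 15.2956
The function is not convex.

0


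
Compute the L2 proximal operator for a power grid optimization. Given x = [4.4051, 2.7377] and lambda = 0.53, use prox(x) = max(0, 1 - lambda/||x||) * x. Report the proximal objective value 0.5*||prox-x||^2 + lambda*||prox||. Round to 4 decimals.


Step 1: Compute ||x||.
||x|| = 5.1865
Step 2: Compute scaling factor.
scale = max(0, 1 - 0.53/5.1865) = 0.8978
Step 3: prox(x) = [3.955, 2.4579]
||prox(x)|| = 4.6565
Step 4: Proximal objective.
0.5*||prox-x||^2 = 0.1405
lambda*||prox|| = 2.4679
Total = 2.6084


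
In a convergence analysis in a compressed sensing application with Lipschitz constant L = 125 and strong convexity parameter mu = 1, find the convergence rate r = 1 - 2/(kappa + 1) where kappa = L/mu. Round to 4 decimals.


Step 1: Compute the condition number.
kappa = L/mu = 125/1 = 125.0
Step 2: Compute the convergence rate.
r = 1 - 2/(kappa + 1) = 1 - 2*mu/(L + mu) = (L - mu)/(L + mu) = 124/126 = 0.9841


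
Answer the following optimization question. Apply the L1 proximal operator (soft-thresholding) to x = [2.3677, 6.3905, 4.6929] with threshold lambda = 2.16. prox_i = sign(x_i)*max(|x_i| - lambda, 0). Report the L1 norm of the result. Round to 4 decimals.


Soft-thresholding with lambda = 2.16:
prox(2.3677) = sign(2.3677)*max(|2.3677| - 2.16, 0) = 0.2077
prox(6.3905) = sign(6.3905)*max(|6.3905| - 2.16, 0) = 4.2305
prox(4.6929) = sign(4.6929)*max(|4.6929| - 2.16, 0) = 2.5329
prox(x) = [0.2077, 4.2305, 2.5329]
||prox(x)||_1 = 0.2077 + 4.2305 + 2.5329 = 6.9711


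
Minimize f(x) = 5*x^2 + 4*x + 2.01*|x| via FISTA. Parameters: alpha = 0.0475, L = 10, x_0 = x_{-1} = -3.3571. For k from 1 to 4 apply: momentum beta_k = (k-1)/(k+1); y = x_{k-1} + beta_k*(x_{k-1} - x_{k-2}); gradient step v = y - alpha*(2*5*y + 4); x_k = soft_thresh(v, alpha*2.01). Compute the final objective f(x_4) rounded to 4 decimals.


FISTA on f(x) = 5*x^2 + 4*x + 2.01*|x|
L = 10, alpha = 0.0475
Iteration 1: beta = 0.0, y = -3.3571 + 0.0*(-3.3571 + 3.3571) = -3.3571
  grad(y) = -29.571, v = y - alpha*grad = -1.9525
  prox(v) = soft_thresh(-1.9525, 0.0955) = -1.857
Iteration 2: beta = 0.3333, y = -1.857 + 0.3333*(-1.857 + 3.3571) = -1.357
  grad(y) = -9.5697, v = y - alpha*grad = -0.9024
  prox(v) = soft_thresh(-0.9024, 0.0955) = -0.8069
Iteration 3: beta = 0.5, y = -0.8069 + 0.5*(-0.8069 + 1.857) = -0.2819
  grad(y) = 1.181, v = y - alpha*grad = -0.338
  prox(v) = soft_thresh(-0.338, 0.0955) = -0.2425
Iteration 4: beta = 0.6, y = -0.2425 + 0.6*(-0.2425 + 0.8069) = 0.0961
  grad(y) = 4.9612, v = y - alpha*grad = -0.1395
  prox(v) = soft_thresh(-0.1395, 0.0955) = -0.0441
f(x_4) = 5*(-0.0441)^2 + 4*(-0.0441) + 2.01*|-0.0441| = -0.078


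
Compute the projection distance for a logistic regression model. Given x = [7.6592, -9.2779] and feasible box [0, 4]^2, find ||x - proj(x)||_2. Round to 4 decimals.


Project each component onto [0, 4].
clip(7.6592) = 4.0, clip(-9.2779) = 0.0
Projection = [4.0, 0.0]
Squared diffs: [13.3897, 86.0794]
Distance = sqrt(99.4691) = 9.9734


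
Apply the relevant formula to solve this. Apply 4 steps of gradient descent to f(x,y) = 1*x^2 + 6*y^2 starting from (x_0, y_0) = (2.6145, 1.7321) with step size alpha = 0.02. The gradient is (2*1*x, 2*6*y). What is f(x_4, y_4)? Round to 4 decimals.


Gradient descent on f(x,y) = 1*x^2 + 6*y^2.
Starting point: (2.6145, 1.7321), alpha = 0.02
Step 1: grad_x = 2*1*2.6145 = 5.229, grad_y = 2*6*1.7321 = 20.7852
  x_1 = 2.6145 - 0.02*5.229 = 2.5099
  y_1 = 1.7321 - 0.02*20.7852 = 1.3164
Step 2: grad_x = 2*1*2.5099 = 5.0198, grad_y = 2*6*1.3164 = 15.7968
  x_2 = 2.5099 - 0.02*5.0198 = 2.4095
  y_2 = 1.3164 - 0.02*15.7968 = 1.0005
Step 3: grad_x = 2*1*2.4095 = 4.819, grad_y = 2*6*1.0005 = 12.0055
  x_3 = 2.4095 - 0.02*4.819 = 2.3131
  y_3 = 1.0005 - 0.02*12.0055 = 0.7604
Step 4: grad_x = 2*1*2.3131 = 4.6263, grad_y = 2*6*0.7604 = 9.1242
  x_4 = 2.3131 - 0.02*4.6263 = 2.2206
  y_4 = 0.7604 - 0.02*9.1242 = 0.5779
f(2.2206, 0.5779) = 1*2.2206^2 + 6*0.5779^2 = 6.9347


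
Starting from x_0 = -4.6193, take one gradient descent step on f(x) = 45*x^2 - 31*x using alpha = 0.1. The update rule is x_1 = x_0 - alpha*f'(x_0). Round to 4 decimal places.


We compute the gradient at x_0 and apply the update.
f'(x) = 90*x - 31
f'(-4.6193) = 90*-4.6193 - 31 = -446.737
x_1 = -4.6193 - 0.1*-446.737 = 40.0544


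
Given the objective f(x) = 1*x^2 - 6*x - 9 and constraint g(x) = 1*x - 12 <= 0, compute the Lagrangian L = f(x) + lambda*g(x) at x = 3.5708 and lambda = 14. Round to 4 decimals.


Step 1: Evaluate f(x).
f(3.5708) = 1*3.5708^2 - 6*3.5708 - 9 = -17.6742
Step 2: Evaluate g(x).
g(3.5708) = 1*3.5708 - 12 = -8.4292
Step 3: Compute Lagrangian.
L = -17.6742 + 14*-8.4292 = -135.683


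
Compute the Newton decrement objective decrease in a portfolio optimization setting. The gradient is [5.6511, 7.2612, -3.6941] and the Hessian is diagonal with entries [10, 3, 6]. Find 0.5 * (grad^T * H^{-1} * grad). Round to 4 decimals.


Step 1: H is diagonal, so H^(-1) * g = [0.5651, 2.4204, -0.6157].
Step 2: g^T H^(-1) g = sum_i g_i^2 / H_ii
  = (5.6511)^2/10 + (7.2612)^2/3 + (-3.6941)^2/6
  = 3.1935 + 17.575 + 2.2744 = 23.0429
Step 3: Objective decrease = 0.5 * g^T H^(-1) g = 11.5214


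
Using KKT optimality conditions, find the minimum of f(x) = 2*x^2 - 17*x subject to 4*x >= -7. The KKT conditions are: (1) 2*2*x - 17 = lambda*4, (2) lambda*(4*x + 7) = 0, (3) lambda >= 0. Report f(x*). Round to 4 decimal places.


Step 1: Try lambda = 0 (constraint inactive).
Stationarity: 2*2*x - 17 = 0
x* = 17/(2*2) = 4.25
Check constraint: 4*4.25 = 17.0 >= -7 -- satisfied.
Step 2: Compute optimal value.
f(x*) = 2*4.25^2 - 17*4.25 = -36.125
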